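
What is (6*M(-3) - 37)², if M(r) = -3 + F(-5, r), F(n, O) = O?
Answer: 5329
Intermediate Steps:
M(r) = -3 + r
(6*M(-3) - 37)² = (6*(-3 - 3) - 37)² = (6*(-6) - 37)² = (-36 - 37)² = (-73)² = 5329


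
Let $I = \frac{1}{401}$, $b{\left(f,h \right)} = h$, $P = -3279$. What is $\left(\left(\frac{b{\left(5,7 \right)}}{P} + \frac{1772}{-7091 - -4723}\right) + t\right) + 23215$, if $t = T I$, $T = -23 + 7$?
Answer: $\frac{18070135051291}{778408368} \approx 23214.0$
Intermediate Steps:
$T = -16$
$I = \frac{1}{401} \approx 0.0024938$
$t = - \frac{16}{401}$ ($t = \left(-16\right) \frac{1}{401} = - \frac{16}{401} \approx -0.0399$)
$\left(\left(\frac{b{\left(5,7 \right)}}{P} + \frac{1772}{-7091 - -4723}\right) + t\right) + 23215 = \left(\left(\frac{7}{-3279} + \frac{1772}{-7091 - -4723}\right) - \frac{16}{401}\right) + 23215 = \left(\left(7 \left(- \frac{1}{3279}\right) + \frac{1772}{-7091 + 4723}\right) - \frac{16}{401}\right) + 23215 = \left(\left(- \frac{7}{3279} + \frac{1772}{-2368}\right) - \frac{16}{401}\right) + 23215 = \left(\left(- \frac{7}{3279} + 1772 \left(- \frac{1}{2368}\right)\right) - \frac{16}{401}\right) + 23215 = \left(\left(- \frac{7}{3279} - \frac{443}{592}\right) - \frac{16}{401}\right) + 23215 = \left(- \frac{1456741}{1941168} - \frac{16}{401}\right) + 23215 = - \frac{615211829}{778408368} + 23215 = \frac{18070135051291}{778408368}$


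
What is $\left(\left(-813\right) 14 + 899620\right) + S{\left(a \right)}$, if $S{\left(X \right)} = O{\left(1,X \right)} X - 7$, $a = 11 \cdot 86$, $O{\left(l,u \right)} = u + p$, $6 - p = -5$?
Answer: $1793553$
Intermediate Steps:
$p = 11$ ($p = 6 - -5 = 6 + 5 = 11$)
$O{\left(l,u \right)} = 11 + u$ ($O{\left(l,u \right)} = u + 11 = 11 + u$)
$a = 946$
$S{\left(X \right)} = -7 + X \left(11 + X\right)$ ($S{\left(X \right)} = \left(11 + X\right) X - 7 = X \left(11 + X\right) - 7 = -7 + X \left(11 + X\right)$)
$\left(\left(-813\right) 14 + 899620\right) + S{\left(a \right)} = \left(\left(-813\right) 14 + 899620\right) - \left(7 - 946 \left(11 + 946\right)\right) = \left(-11382 + 899620\right) + \left(-7 + 946 \cdot 957\right) = 888238 + \left(-7 + 905322\right) = 888238 + 905315 = 1793553$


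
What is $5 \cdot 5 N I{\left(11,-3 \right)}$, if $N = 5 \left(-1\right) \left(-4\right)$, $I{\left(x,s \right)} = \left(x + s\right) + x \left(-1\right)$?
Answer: $-1500$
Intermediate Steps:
$I{\left(x,s \right)} = s$ ($I{\left(x,s \right)} = \left(s + x\right) - x = s$)
$N = 20$ ($N = \left(-5\right) \left(-4\right) = 20$)
$5 \cdot 5 N I{\left(11,-3 \right)} = 5 \cdot 5 \cdot 20 \left(-3\right) = 25 \cdot 20 \left(-3\right) = 500 \left(-3\right) = -1500$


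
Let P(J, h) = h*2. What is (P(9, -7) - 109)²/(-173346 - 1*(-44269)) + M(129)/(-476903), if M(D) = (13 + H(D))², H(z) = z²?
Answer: -35807458819619/61557208531 ≈ -581.69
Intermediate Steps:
P(J, h) = 2*h
M(D) = (13 + D²)²
(P(9, -7) - 109)²/(-173346 - 1*(-44269)) + M(129)/(-476903) = (2*(-7) - 109)²/(-173346 - 1*(-44269)) + (13 + 129²)²/(-476903) = (-14 - 109)²/(-173346 + 44269) + (13 + 16641)²*(-1/476903) = (-123)²/(-129077) + 16654²*(-1/476903) = 15129*(-1/129077) + 277355716*(-1/476903) = -15129/129077 - 277355716/476903 = -35807458819619/61557208531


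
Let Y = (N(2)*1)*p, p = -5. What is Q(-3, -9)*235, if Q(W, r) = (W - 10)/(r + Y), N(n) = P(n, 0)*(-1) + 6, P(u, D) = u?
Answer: 3055/29 ≈ 105.34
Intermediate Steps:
N(n) = 6 - n (N(n) = n*(-1) + 6 = -n + 6 = 6 - n)
Y = -20 (Y = ((6 - 1*2)*1)*(-5) = ((6 - 2)*1)*(-5) = (4*1)*(-5) = 4*(-5) = -20)
Q(W, r) = (-10 + W)/(-20 + r) (Q(W, r) = (W - 10)/(r - 20) = (-10 + W)/(-20 + r))
Q(-3, -9)*235 = ((-10 - 3)/(-20 - 9))*235 = (-13/(-29))*235 = -1/29*(-13)*235 = (13/29)*235 = 3055/29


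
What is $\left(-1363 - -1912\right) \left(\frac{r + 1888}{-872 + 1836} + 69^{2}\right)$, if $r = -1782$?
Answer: $\frac{1259875395}{482} \approx 2.6138 \cdot 10^{6}$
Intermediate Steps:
$\left(-1363 - -1912\right) \left(\frac{r + 1888}{-872 + 1836} + 69^{2}\right) = \left(-1363 - -1912\right) \left(\frac{-1782 + 1888}{-872 + 1836} + 69^{2}\right) = \left(-1363 + \left(-477 + 2389\right)\right) \left(\frac{106}{964} + 4761\right) = \left(-1363 + 1912\right) \left(106 \cdot \frac{1}{964} + 4761\right) = 549 \left(\frac{53}{482} + 4761\right) = 549 \cdot \frac{2294855}{482} = \frac{1259875395}{482}$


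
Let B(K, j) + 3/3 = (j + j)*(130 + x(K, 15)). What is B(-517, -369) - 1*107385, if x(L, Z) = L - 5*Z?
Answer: 233570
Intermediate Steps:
B(K, j) = -1 + 2*j*(55 + K) (B(K, j) = -1 + (j + j)*(130 + (K - 5*15)) = -1 + (2*j)*(130 + (K - 75)) = -1 + (2*j)*(130 + (-75 + K)) = -1 + (2*j)*(55 + K) = -1 + 2*j*(55 + K))
B(-517, -369) - 1*107385 = (-1 + 110*(-369) + 2*(-517)*(-369)) - 1*107385 = (-1 - 40590 + 381546) - 107385 = 340955 - 107385 = 233570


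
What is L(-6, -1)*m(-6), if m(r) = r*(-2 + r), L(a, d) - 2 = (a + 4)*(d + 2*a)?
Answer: 1344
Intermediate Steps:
L(a, d) = 2 + (4 + a)*(d + 2*a) (L(a, d) = 2 + (a + 4)*(d + 2*a) = 2 + (4 + a)*(d + 2*a))
L(-6, -1)*m(-6) = (2 + 2*(-6)**2 + 4*(-1) + 8*(-6) - 6*(-1))*(-6*(-2 - 6)) = (2 + 2*36 - 4 - 48 + 6)*(-6*(-8)) = (2 + 72 - 4 - 48 + 6)*48 = 28*48 = 1344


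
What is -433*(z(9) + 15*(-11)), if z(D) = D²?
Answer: 36372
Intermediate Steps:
-433*(z(9) + 15*(-11)) = -433*(9² + 15*(-11)) = -433*(81 - 165) = -433*(-84) = 36372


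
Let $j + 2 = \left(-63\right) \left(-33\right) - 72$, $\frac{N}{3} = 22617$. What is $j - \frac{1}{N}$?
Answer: $\frac{136041254}{67851} \approx 2005.0$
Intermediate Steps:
$N = 67851$ ($N = 3 \cdot 22617 = 67851$)
$j = 2005$ ($j = -2 - -2007 = -2 + \left(2079 - 72\right) = -2 + 2007 = 2005$)
$j - \frac{1}{N} = 2005 - \frac{1}{67851} = \frac{136041254}{67851}$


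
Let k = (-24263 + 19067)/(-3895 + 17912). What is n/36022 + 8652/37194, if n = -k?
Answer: 364063694656/1565000699213 ≈ 0.23263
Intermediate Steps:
k = -5196/14017 ≈ -0.37069
n = 5196/14017 (n = -1*(-5196/14017) = 5196/14017 ≈ 0.37069)
n/36022 + 8652/37194 = (5196/14017)/36022 + 8652/37194 = (5196/14017)*(1/36022) + 8652*(1/37194) = 2598/252460187 + 1442/6199 = 364063694656/1565000699213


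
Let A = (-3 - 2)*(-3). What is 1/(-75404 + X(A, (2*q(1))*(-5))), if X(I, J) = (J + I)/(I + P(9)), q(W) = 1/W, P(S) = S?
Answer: -24/1809691 ≈ -1.3262e-5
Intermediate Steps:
A = 15 (A = -5*(-3) = 15)
X(I, J) = (I + J)/(9 + I) (X(I, J) = (J + I)/(I + 9) = (I + J)/(9 + I))
1/(-75404 + X(A, (2*q(1))*(-5))) = 1/(-75404 + (15 + (2/1)*(-5))/(9 + 15)) = 1/(-75404 + (15 + (2*1)*(-5))/24) = 1/(-75404 + (15 + 2*(-5))/24) = 1/(-75404 + (15 - 10)/24) = 1/(-75404 + (1/24)*5) = 1/(-75404 + 5/24) = 1/(-1809691/24) = -24/1809691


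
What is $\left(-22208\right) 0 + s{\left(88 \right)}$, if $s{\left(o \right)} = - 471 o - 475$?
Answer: $-41923$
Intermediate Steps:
$s{\left(o \right)} = -475 - 471 o$
$\left(-22208\right) 0 + s{\left(88 \right)} = \left(-22208\right) 0 - 41923 = 0 - 41923 = -41923$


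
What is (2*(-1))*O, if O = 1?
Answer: -2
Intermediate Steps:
(2*(-1))*O = (2*(-1))*1 = -2*1 = -2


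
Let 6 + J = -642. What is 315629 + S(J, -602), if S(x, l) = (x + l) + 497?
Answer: 314876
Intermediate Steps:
J = -648 (J = -6 - 642 = -648)
S(x, l) = 497 + l + x (S(x, l) = (l + x) + 497 = 497 + l + x)
315629 + S(J, -602) = 315629 + (497 - 602 - 648) = 315629 - 753 = 314876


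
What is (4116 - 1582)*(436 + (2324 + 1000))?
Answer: 9527840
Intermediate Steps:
(4116 - 1582)*(436 + (2324 + 1000)) = 2534*(436 + 3324) = 2534*3760 = 9527840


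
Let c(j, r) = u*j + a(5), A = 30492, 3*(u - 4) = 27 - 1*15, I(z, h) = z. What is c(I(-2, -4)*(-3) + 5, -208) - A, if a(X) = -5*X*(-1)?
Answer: -30379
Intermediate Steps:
a(X) = 5*X
u = 8 (u = 4 + (27 - 1*15)/3 = 4 + (27 - 15)/3 = 4 + (⅓)*12 = 4 + 4 = 8)
c(j, r) = 25 + 8*j (c(j, r) = 8*j + 5*5 = 8*j + 25 = 25 + 8*j)
c(I(-2, -4)*(-3) + 5, -208) - A = (25 + 8*(-2*(-3) + 5)) - 1*30492 = (25 + 8*(6 + 5)) - 30492 = (25 + 8*11) - 30492 = (25 + 88) - 30492 = 113 - 30492 = -30379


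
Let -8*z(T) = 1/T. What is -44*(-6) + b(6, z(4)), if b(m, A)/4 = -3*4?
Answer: 216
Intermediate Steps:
z(T) = -1/(8*T)
b(m, A) = -48 (b(m, A) = 4*(-3*4) = 4*(-12) = -48)
-44*(-6) + b(6, z(4)) = -44*(-6) - 48 = 264 - 48 = 216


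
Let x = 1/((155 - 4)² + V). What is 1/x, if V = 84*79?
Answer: 29437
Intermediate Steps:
V = 6636
x = 1/29437 (x = 1/((155 - 4)² + 6636) = 1/(151² + 6636) = 1/(22801 + 6636) = 1/29437 ≈ 3.3971e-5)
1/x = 1/(1/29437) = 29437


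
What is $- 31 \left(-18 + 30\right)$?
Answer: $-372$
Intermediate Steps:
$- 31 \left(-18 + 30\right) = \left(-31\right) 12 = -372$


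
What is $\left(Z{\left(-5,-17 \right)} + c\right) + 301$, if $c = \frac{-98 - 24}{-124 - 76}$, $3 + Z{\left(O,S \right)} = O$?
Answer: $\frac{29361}{100} \approx 293.61$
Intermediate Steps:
$Z{\left(O,S \right)} = -3 + O$
$c = \frac{61}{100}$ ($c = - \frac{122}{-124 + \left(-85 + 9\right)} = - \frac{122}{-124 - 76} = - \frac{122}{-200} = \left(-122\right) \left(- \frac{1}{200}\right) = \frac{61}{100} \approx 0.61$)
$\left(Z{\left(-5,-17 \right)} + c\right) + 301 = \left(\left(-3 - 5\right) + \frac{61}{100}\right) + 301 = \left(-8 + \frac{61}{100}\right) + 301 = - \frac{739}{100} + 301 = \frac{29361}{100}$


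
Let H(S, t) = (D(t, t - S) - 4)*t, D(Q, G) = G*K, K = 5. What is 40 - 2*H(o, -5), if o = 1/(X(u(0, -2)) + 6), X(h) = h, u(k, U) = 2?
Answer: -1025/4 ≈ -256.25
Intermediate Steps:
D(Q, G) = 5*G (D(Q, G) = G*5 = 5*G)
o = ⅛ (o = 1/(2 + 6) = 1/8 = ⅛ ≈ 0.12500)
H(S, t) = t*(-4 - 5*S + 5*t) (H(S, t) = (5*(t - S) - 4)*t = ((-5*S + 5*t) - 4)*t = (-4 - 5*S + 5*t)*t = t*(-4 - 5*S + 5*t))
40 - 2*H(o, -5) = 40 - (-10)*(-4 - 5*⅛ + 5*(-5)) = 40 - (-10)*(-4 - 5/8 - 25) = 40 - (-10)*(-237)/8 = 40 - 2*1185/8 = 40 - 1185/4 = -1025/4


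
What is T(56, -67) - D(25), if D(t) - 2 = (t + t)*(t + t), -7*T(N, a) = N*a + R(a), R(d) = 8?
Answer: -13770/7 ≈ -1967.1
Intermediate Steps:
T(N, a) = -8/7 - N*a/7 (T(N, a) = -(N*a + 8)/7 = -(8 + N*a)/7 = -8/7 - N*a/7)
D(t) = 2 + 4*t² (D(t) = 2 + (t + t)*(t + t) = 2 + (2*t)*(2*t) = 2 + 4*t²)
T(56, -67) - D(25) = (-8/7 - ⅐*56*(-67)) - (2 + 4*25²) = (-8/7 + 536) - (2 + 4*625) = 3744/7 - (2 + 2500) = 3744/7 - 1*2502 = 3744/7 - 2502 = -13770/7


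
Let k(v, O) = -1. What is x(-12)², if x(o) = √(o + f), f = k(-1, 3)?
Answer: -13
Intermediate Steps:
f = -1
x(o) = √(-1 + o) (x(o) = √(o - 1) = √(-1 + o))
x(-12)² = (√(-1 - 12))² = (√(-13))² = (I*√13)² = -13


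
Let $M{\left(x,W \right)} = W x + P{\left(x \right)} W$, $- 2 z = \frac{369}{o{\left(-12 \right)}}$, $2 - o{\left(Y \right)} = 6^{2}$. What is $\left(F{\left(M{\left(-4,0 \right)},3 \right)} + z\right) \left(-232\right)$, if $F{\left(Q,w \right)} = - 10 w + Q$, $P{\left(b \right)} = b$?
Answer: $\frac{96918}{17} \approx 5701.1$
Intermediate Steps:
$o{\left(Y \right)} = -34$ ($o{\left(Y \right)} = 2 - 6^{2} = 2 - 36 = -34$)
$z = \frac{369}{68}$ ($z = - \frac{369 \frac{1}{-34}}{2} = - \frac{369 \left(- \frac{1}{34}\right)}{2} = \left(- \frac{1}{2}\right) \left(- \frac{369}{34}\right) = \frac{369}{68} \approx 5.4265$)
$M{\left(x,W \right)} = 2 W x$ ($M{\left(x,W \right)} = W x + x W = W x + W x = 2 W x$)
$F{\left(Q,w \right)} = Q - 10 w$
$\left(F{\left(M{\left(-4,0 \right)},3 \right)} + z\right) \left(-232\right) = \left(\left(2 \cdot 0 \left(-4\right) - 30\right) + \frac{369}{68}\right) \left(-232\right) = \left(\left(0 - 30\right) + \frac{369}{68}\right) \left(-232\right) = \left(-30 + \frac{369}{68}\right) \left(-232\right) = \left(- \frac{1671}{68}\right) \left(-232\right) = \frac{96918}{17}$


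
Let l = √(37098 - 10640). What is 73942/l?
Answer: 36971*√26458/13229 ≈ 454.58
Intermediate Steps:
l = √26458 ≈ 162.66
73942/l = 73942/(√26458) = 73942*(√26458/26458) = 36971*√26458/13229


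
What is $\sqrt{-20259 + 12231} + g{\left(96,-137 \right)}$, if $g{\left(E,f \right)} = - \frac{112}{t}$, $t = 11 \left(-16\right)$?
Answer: $\frac{7}{11} + 6 i \sqrt{223} \approx 0.63636 + 89.599 i$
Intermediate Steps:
$t = -176$
$g{\left(E,f \right)} = \frac{7}{11}$ ($g{\left(E,f \right)} = - \frac{112}{-176} = \left(-112\right) \left(- \frac{1}{176}\right) = \frac{7}{11}$)
$\sqrt{-20259 + 12231} + g{\left(96,-137 \right)} = \sqrt{-20259 + 12231} + \frac{7}{11} = \sqrt{-8028} + \frac{7}{11} = 6 i \sqrt{223} + \frac{7}{11} = \frac{7}{11} + 6 i \sqrt{223}$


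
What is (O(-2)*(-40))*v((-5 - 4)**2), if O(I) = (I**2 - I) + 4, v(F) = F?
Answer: -32400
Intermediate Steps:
O(I) = 4 + I**2 - I
(O(-2)*(-40))*v((-5 - 4)**2) = ((4 + (-2)**2 - 1*(-2))*(-40))*(-5 - 4)**2 = ((4 + 4 + 2)*(-40))*(-9)**2 = (10*(-40))*81 = -400*81 = -32400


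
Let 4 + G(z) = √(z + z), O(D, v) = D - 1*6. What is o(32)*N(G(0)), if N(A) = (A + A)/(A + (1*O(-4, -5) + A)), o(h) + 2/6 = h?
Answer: 380/27 ≈ 14.074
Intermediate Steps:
O(D, v) = -6 + D (O(D, v) = D - 6 = -6 + D)
o(h) = -⅓ + h
G(z) = -4 + √2*√z (G(z) = -4 + √(z + z) = -4 + √(2*z) = -4 + √2*√z)
N(A) = 2*A/(-10 + 2*A) (N(A) = (A + A)/(A + (1*(-6 - 4) + A)) = (2*A)/(A + (1*(-10) + A)) = (2*A)/(A + (-10 + A)) = (2*A)/(-10 + 2*A) = 2*A/(-10 + 2*A))
o(32)*N(G(0)) = (-⅓ + 32)*((-4 + √2*√0)/(-5 + (-4 + √2*√0))) = 95*((-4 + √2*0)/(-5 + (-4 + √2*0)))/3 = 95*((-4 + 0)/(-5 + (-4 + 0)))/3 = 95*(-4/(-5 - 4))/3 = 95*(-4/(-9))/3 = 95*(-4*(-⅑))/3 = (95/3)*(4/9) = 380/27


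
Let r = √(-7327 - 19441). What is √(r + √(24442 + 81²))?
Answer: √(√31003 + 4*I*√1673) ≈ 14.43 + 5.6692*I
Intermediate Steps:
r = 4*I*√1673 (r = √(-26768) = 4*I*√1673 ≈ 163.61*I)
√(r + √(24442 + 81²)) = √(4*I*√1673 + √(24442 + 81²)) = √(4*I*√1673 + √(24442 + 6561)) = √(4*I*√1673 + √31003) = √(√31003 + 4*I*√1673)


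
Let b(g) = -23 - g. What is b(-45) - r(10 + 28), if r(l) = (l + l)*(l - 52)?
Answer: 1086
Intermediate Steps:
r(l) = 2*l*(-52 + l) (r(l) = (2*l)*(-52 + l) = 2*l*(-52 + l))
b(-45) - r(10 + 28) = (-23 - 1*(-45)) - 2*(10 + 28)*(-52 + (10 + 28)) = (-23 + 45) - 2*38*(-52 + 38) = 22 - 2*38*(-14) = 22 - 1*(-1064) = 22 + 1064 = 1086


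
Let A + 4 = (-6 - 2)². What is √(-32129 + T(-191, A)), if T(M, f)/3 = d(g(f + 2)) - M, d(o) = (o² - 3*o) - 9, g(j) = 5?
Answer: I*√31553 ≈ 177.63*I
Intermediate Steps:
A = 60 (A = -4 + (-6 - 2)² = -4 + (-8)² = -4 + 64 = 60)
d(o) = -9 + o² - 3*o
T(M, f) = 3 - 3*M (T(M, f) = 3*((-9 + 5² - 3*5) - M) = 3*((-9 + 25 - 15) - M) = 3*(1 - M) = 3 - 3*M)
√(-32129 + T(-191, A)) = √(-32129 + (3 - 3*(-191))) = √(-32129 + (3 + 573)) = √(-32129 + 576) = √(-31553) = I*√31553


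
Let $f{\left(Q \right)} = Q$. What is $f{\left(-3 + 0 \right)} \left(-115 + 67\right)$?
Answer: $144$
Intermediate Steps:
$f{\left(-3 + 0 \right)} \left(-115 + 67\right) = \left(-3 + 0\right) \left(-115 + 67\right) = \left(-3\right) \left(-48\right) = 144$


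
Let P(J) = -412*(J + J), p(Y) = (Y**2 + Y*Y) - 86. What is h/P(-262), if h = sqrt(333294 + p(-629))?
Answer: sqrt(1124490)/215888 ≈ 0.0049119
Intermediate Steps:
p(Y) = -86 + 2*Y**2 (p(Y) = (Y**2 + Y**2) - 86 = 2*Y**2 - 86 = -86 + 2*Y**2)
h = sqrt(1124490) (h = sqrt(333294 + (-86 + 2*(-629)**2)) = sqrt(333294 + (-86 + 2*395641)) = sqrt(333294 + (-86 + 791282)) = sqrt(333294 + 791196) = sqrt(1124490) ≈ 1060.4)
P(J) = -824*J
h/P(-262) = sqrt(1124490)/((-824*(-262))) = sqrt(1124490)/215888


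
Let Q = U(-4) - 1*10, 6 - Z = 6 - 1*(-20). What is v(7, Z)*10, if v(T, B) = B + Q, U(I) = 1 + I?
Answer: -330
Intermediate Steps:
Z = -20 (Z = 6 - (6 - 1*(-20)) = 6 - (6 + 20) = 6 - 1*26 = 6 - 26 = -20)
Q = -13 (Q = (1 - 4) - 1*10 = -3 - 10 = -13)
v(T, B) = -13 + B (v(T, B) = B - 13 = -13 + B)
v(7, Z)*10 = (-13 - 20)*10 = -33*10 = -330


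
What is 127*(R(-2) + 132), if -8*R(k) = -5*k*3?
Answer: 65151/4 ≈ 16288.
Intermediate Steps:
R(k) = 15*k/8 (R(k) = -(-5*k)*3/8 = -(-15)*k/8 = 15*k/8)
127*(R(-2) + 132) = 127*((15/8)*(-2) + 132) = 127*(-15/4 + 132) = 127*(513/4) = 65151/4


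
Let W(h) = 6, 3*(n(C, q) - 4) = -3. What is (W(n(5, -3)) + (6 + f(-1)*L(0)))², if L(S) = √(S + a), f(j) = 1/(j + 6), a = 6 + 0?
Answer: (60 + √6)²/25 ≈ 156.00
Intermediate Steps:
n(C, q) = 3 (n(C, q) = 4 + (⅓)*(-3) = 4 - 1 = 3)
a = 6
f(j) = 1/(6 + j)
L(S) = √(6 + S) (L(S) = √(S + 6) = √(6 + S))
(W(n(5, -3)) + (6 + f(-1)*L(0)))² = (6 + (6 + √(6 + 0)/(6 - 1)))² = (6 + (6 + √6/5))² = (12 + √6/5)²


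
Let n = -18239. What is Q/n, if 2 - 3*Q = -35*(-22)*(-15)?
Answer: -11552/54717 ≈ -0.21112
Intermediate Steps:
Q = 11552/3 (Q = 2/3 - (-35*(-22))*(-15)/3 = 2/3 - 770*(-15)/3 = 2/3 - 1/3*(-11550) = 2/3 + 3850 = 11552/3 ≈ 3850.7)
Q/n = (11552/3)/(-18239) = (11552/3)*(-1/18239) = -11552/54717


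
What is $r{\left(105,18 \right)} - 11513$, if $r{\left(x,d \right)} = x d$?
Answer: $-9623$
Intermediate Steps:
$r{\left(x,d \right)} = d x$
$r{\left(105,18 \right)} - 11513 = 18 \cdot 105 - 11513 = 1890 - 11513 = -9623$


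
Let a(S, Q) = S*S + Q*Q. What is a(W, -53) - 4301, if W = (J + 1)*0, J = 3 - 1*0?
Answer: -1492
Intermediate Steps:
J = 3 (J = 3 + 0 = 3)
W = 0 (W = (3 + 1)*0 = 4*0 = 0)
a(S, Q) = Q**2 + S**2 (a(S, Q) = S**2 + Q**2 = Q**2 + S**2)
a(W, -53) - 4301 = ((-53)**2 + 0**2) - 4301 = (2809 + 0) - 4301 = 2809 - 4301 = -1492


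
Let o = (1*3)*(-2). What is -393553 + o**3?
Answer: -393769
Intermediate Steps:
o = -6 (o = 3*(-2) = -6)
-393553 + o**3 = -393553 + (-6)**3 = -393553 - 216 = -393769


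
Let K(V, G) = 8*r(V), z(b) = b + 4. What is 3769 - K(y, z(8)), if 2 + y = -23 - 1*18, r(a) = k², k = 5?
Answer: 3569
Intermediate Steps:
r(a) = 25 (r(a) = 5² = 25)
y = -43 (y = -2 + (-23 - 1*18) = -2 + (-23 - 18) = -2 - 41 = -43)
z(b) = 4 + b
K(V, G) = 200 (K(V, G) = 8*25 = 200)
3769 - K(y, z(8)) = 3769 - 1*200 = 3769 - 200 = 3569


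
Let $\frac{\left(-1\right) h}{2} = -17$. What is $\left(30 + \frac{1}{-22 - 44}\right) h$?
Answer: $\frac{33643}{33} \approx 1019.5$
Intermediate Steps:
$h = 34$ ($h = \left(-2\right) \left(-17\right) = 34$)
$\left(30 + \frac{1}{-22 - 44}\right) h = \left(30 + \frac{1}{-22 - 44}\right) 34 = \left(30 + \frac{1}{-66}\right) 34 = \left(30 - \frac{1}{66}\right) 34 = \frac{1979}{66} \cdot 34 = \frac{33643}{33}$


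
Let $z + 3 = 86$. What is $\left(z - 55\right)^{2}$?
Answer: $784$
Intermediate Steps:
$z = 83$ ($z = -3 + 86 = 83$)
$\left(z - 55\right)^{2} = \left(83 - 55\right)^{2} = 28^{2} = 784$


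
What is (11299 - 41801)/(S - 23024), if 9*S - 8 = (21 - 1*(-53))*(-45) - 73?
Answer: 274518/210611 ≈ 1.3034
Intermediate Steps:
S = -3395/9 (S = 8/9 + ((21 - 1*(-53))*(-45) - 73)/9 = 8/9 + ((21 + 53)*(-45) - 73)/9 = 8/9 + (74*(-45) - 73)/9 = 8/9 + (-3330 - 73)/9 = 8/9 + (1/9)*(-3403) = 8/9 - 3403/9 = -3395/9 ≈ -377.22)
(11299 - 41801)/(S - 23024) = (11299 - 41801)/(-3395/9 - 23024) = -30502/(-210611/9) = -30502*(-9/210611) = 274518/210611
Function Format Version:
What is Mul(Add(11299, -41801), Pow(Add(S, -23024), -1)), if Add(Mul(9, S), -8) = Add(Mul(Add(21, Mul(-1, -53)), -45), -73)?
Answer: Rational(274518, 210611) ≈ 1.3034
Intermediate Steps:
S = Rational(-3395, 9) (S = Add(Rational(8, 9), Mul(Rational(1, 9), Add(Mul(Add(21, Mul(-1, -53)), -45), -73))) = Add(Rational(8, 9), Mul(Rational(1, 9), Add(Mul(Add(21, 53), -45), -73))) = Add(Rational(8, 9), Mul(Rational(1, 9), Add(Mul(74, -45), -73))) = Add(Rational(8, 9), Mul(Rational(1, 9), Add(-3330, -73))) = Add(Rational(8, 9), Mul(Rational(1, 9), -3403)) = Add(Rational(8, 9), Rational(-3403, 9)) = Rational(-3395, 9) ≈ -377.22)
Mul(Add(11299, -41801), Pow(Add(S, -23024), -1)) = Mul(Add(11299, -41801), Pow(Add(Rational(-3395, 9), -23024), -1)) = Mul(-30502, Pow(Rational(-210611, 9), -1)) = Mul(-30502, Rational(-9, 210611)) = Rational(274518, 210611)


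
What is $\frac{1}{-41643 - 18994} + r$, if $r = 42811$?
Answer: $\frac{2595930606}{60637} \approx 42811.0$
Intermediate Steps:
$\frac{1}{-41643 - 18994} + r = \frac{1}{-41643 - 18994} + 42811 = \frac{1}{-60637} + 42811 = - \frac{1}{60637} + 42811 = \frac{2595930606}{60637}$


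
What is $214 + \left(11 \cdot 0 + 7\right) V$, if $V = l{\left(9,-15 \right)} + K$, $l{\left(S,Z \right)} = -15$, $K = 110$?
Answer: $879$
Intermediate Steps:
$V = 95$ ($V = -15 + 110 = 95$)
$214 + \left(11 \cdot 0 + 7\right) V = 214 + \left(11 \cdot 0 + 7\right) 95 = 214 + \left(0 + 7\right) 95 = 214 + 7 \cdot 95 = 214 + 665 = 879$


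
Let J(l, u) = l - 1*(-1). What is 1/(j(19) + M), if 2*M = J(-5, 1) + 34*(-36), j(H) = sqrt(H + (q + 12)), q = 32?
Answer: -614/376933 - 3*sqrt(7)/376933 ≈ -0.0016500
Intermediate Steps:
j(H) = sqrt(44 + H) (j(H) = sqrt(H + (32 + 12)) = sqrt(H + 44) = sqrt(44 + H))
J(l, u) = 1 + l (J(l, u) = l + 1 = 1 + l)
M = -614 (M = ((1 - 5) + 34*(-36))/2 = (-4 - 1224)/2 = (1/2)*(-1228) = -614)
1/(j(19) + M) = 1/(sqrt(44 + 19) - 614) = 1/(sqrt(63) - 614) = 1/(3*sqrt(7) - 614) = 1/(-614 + 3*sqrt(7))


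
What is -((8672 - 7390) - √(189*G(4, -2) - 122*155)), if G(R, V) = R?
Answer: -1282 + I*√18154 ≈ -1282.0 + 134.74*I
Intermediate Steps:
-((8672 - 7390) - √(189*G(4, -2) - 122*155)) = -((8672 - 7390) - √(189*4 - 122*155)) = -(1282 - √(756 - 18910)) = -(1282 - √(-18154)) = -(1282 - I*√18154) = -1282 + I*√18154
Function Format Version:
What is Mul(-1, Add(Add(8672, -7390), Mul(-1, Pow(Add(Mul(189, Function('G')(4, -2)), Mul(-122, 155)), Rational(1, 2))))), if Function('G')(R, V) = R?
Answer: Add(-1282, Mul(I, Pow(18154, Rational(1, 2)))) ≈ Add(-1282.0, Mul(134.74, I))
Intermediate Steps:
Mul(-1, Add(Add(8672, -7390), Mul(-1, Pow(Add(Mul(189, Function('G')(4, -2)), Mul(-122, 155)), Rational(1, 2))))) = Mul(-1, Add(Add(8672, -7390), Mul(-1, Pow(Add(Mul(189, 4), Mul(-122, 155)), Rational(1, 2))))) = Mul(-1, Add(1282, Mul(-1, Pow(Add(756, -18910), Rational(1, 2))))) = Mul(-1, Add(1282, Mul(-1, Pow(-18154, Rational(1, 2))))) = Mul(-1, Add(1282, Mul(-1, Mul(I, Pow(18154, Rational(1, 2)))))) = Mul(-1, Add(1282, Mul(-1, I, Pow(18154, Rational(1, 2))))) = Add(-1282, Mul(I, Pow(18154, Rational(1, 2))))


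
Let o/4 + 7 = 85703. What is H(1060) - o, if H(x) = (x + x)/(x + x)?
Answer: -342783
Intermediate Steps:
H(x) = 1 (H(x) = (2*x)/((2*x)) = (2*x)*(1/(2*x)) = 1)
o = 342784 (o = -28 + 4*85703 = -28 + 342812 = 342784)
H(1060) - o = 1 - 1*342784 = 1 - 342784 = -342783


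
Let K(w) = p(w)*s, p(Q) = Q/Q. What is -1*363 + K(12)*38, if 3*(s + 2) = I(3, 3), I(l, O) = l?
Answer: -401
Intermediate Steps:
p(Q) = 1
s = -1 (s = -2 + (⅓)*3 = -2 + 1 = -1)
K(w) = -1 (K(w) = 1*(-1) = -1)
-1*363 + K(12)*38 = -1*363 - 1*38 = -363 - 38 = -401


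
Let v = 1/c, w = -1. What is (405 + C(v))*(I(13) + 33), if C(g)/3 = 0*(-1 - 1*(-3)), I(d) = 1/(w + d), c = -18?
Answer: 53595/4 ≈ 13399.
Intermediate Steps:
v = -1/18 (v = 1/(-18) = -1/18 ≈ -0.055556)
I(d) = 1/(-1 + d)
C(g) = 0 (C(g) = 3*(0*(-1 - 1*(-3))) = 3*(0*(-1 + 3)) = 3*(0*2) = 3*0 = 0)
(405 + C(v))*(I(13) + 33) = (405 + 0)*(1/(-1 + 13) + 33) = 405*(1/12 + 33) = 405*(397/12) = 53595/4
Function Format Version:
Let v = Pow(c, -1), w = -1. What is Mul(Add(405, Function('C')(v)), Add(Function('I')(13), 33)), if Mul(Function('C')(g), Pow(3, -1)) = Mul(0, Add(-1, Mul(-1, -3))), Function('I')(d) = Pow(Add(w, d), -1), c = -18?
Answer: Rational(53595, 4) ≈ 13399.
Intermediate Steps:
v = Rational(-1, 18) (v = Pow(-18, -1) = Rational(-1, 18) ≈ -0.055556)
Function('I')(d) = Pow(Add(-1, d), -1)
Function('C')(g) = 0 (Function('C')(g) = Mul(3, Mul(0, Add(-1, Mul(-1, -3)))) = Mul(3, Mul(0, Add(-1, 3))) = Mul(3, Mul(0, 2)) = Mul(3, 0) = 0)
Mul(Add(405, Function('C')(v)), Add(Function('I')(13), 33)) = Mul(Add(405, 0), Add(Pow(Add(-1, 13), -1), 33)) = Mul(405, Add(Pow(12, -1), 33)) = Mul(405, Add(Rational(1, 12), 33)) = Mul(405, Rational(397, 12)) = Rational(53595, 4)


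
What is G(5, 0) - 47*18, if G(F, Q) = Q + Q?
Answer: -846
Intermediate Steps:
G(F, Q) = 2*Q
G(5, 0) - 47*18 = 2*0 - 47*18 = 0 - 846 = -846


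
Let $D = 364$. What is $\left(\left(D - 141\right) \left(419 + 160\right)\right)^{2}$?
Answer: $16671199689$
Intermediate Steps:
$\left(\left(D - 141\right) \left(419 + 160\right)\right)^{2} = \left(\left(364 - 141\right) \left(419 + 160\right)\right)^{2} = \left(223 \cdot 579\right)^{2} = 129117^{2} = 16671199689$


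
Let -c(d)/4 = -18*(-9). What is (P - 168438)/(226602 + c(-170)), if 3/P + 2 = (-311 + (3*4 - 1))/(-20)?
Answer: -243299/326378 ≈ -0.74545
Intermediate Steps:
c(d) = -648 (c(d) = -(-72)*(-9) = -4*162 = -648)
P = 3/13 (P = 3/(-2 + (-311 + (3*4 - 1))/(-20)) = 3/(-2 - (-311 + (12 - 1))/20) = 3/(-2 - (-311 + 11)/20) = 3/(-2 - 1/20*(-300)) = 3/(-2 + 15) = 3/13 ≈ 0.23077)
(P - 168438)/(226602 + c(-170)) = (3/13 - 168438)/(226602 - 648) = -2189691/13/225954 = -2189691/13*1/225954 = -243299/326378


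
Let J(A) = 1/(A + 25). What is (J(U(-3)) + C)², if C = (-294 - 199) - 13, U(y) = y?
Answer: 123899161/484 ≈ 2.5599e+5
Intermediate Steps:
J(A) = 1/(25 + A)
C = -506 (C = -493 - 13 = -506)
(J(U(-3)) + C)² = (1/(25 - 3) - 506)² = (1/22 - 506)² = (-11131/22)² = 123899161/484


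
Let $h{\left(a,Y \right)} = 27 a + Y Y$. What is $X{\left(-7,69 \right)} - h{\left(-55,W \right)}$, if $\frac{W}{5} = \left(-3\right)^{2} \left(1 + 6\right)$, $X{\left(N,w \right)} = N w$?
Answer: $-98223$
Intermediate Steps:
$W = 315$ ($W = 5 \left(-3\right)^{2} \left(1 + 6\right) = 5 \cdot 9 \cdot 7 = 5 \cdot 63 = 315$)
$h{\left(a,Y \right)} = Y^{2} + 27 a$ ($h{\left(a,Y \right)} = 27 a + Y^{2} = Y^{2} + 27 a$)
$X{\left(-7,69 \right)} - h{\left(-55,W \right)} = \left(-7\right) 69 - \left(315^{2} + 27 \left(-55\right)\right) = -483 - \left(99225 - 1485\right) = -483 - 97740 = -98223$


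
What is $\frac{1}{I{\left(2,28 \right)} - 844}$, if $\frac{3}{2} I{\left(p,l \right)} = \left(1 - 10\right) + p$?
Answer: $- \frac{3}{2546} \approx -0.0011783$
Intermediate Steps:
$I{\left(p,l \right)} = -6 + \frac{2 p}{3}$ ($I{\left(p,l \right)} = \frac{2 \left(\left(1 - 10\right) + p\right)}{3} = \frac{2 \left(-9 + p\right)}{3} = -6 + \frac{2 p}{3}$)
$\frac{1}{I{\left(2,28 \right)} - 844} = \frac{1}{\left(-6 + \frac{2}{3} \cdot 2\right) - 844} = \frac{1}{\left(-6 + \frac{4}{3}\right) - 844} = \frac{1}{- \frac{14}{3} - 844} = \frac{1}{- \frac{2546}{3}} = - \frac{3}{2546}$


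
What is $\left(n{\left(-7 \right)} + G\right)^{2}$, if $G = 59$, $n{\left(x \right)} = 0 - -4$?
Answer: $3969$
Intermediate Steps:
$n{\left(x \right)} = 4$ ($n{\left(x \right)} = 0 + 4 = 4$)
$\left(n{\left(-7 \right)} + G\right)^{2} = \left(4 + 59\right)^{2} = 63^{2} = 3969$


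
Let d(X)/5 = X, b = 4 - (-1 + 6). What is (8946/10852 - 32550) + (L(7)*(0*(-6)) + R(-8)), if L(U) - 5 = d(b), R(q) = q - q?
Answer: -176611827/5426 ≈ -32549.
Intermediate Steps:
b = -1 (b = 4 - 1*5 = 4 - 5 = -1)
d(X) = 5*X
R(q) = 0
L(U) = 0 (L(U) = 5 + 5*(-1) = 5 - 5 = 0)
(8946/10852 - 32550) + (L(7)*(0*(-6)) + R(-8)) = (8946/10852 - 32550) + (0*(0*(-6)) + 0) = (8946*(1/10852) - 32550) + (0*0 + 0) = (4473/5426 - 32550) + (0 + 0) = -176611827/5426 + 0 = -176611827/5426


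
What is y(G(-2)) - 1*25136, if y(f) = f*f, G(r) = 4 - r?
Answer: -25100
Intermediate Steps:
y(f) = f²
y(G(-2)) - 1*25136 = (4 - 1*(-2))² - 1*25136 = (4 + 2)² - 25136 = 6² - 25136 = 36 - 25136 = -25100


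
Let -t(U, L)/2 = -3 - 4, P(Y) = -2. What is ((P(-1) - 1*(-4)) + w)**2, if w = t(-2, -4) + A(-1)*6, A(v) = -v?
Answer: 484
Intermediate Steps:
t(U, L) = 14 (t(U, L) = -2*(-3 - 4) = -2*(-7) = 14)
w = 20 (w = 14 - 1*(-1)*6 = 14 + 1*6 = 14 + 6 = 20)
((P(-1) - 1*(-4)) + w)**2 = ((-2 - 1*(-4)) + 20)**2 = ((-2 + 4) + 20)**2 = (2 + 20)**2 = 22**2 = 484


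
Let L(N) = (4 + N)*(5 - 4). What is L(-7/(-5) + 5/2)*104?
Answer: 4108/5 ≈ 821.60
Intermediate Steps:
L(N) = 4 + N (L(N) = (4 + N)*1 = 4 + N)
L(-7/(-5) + 5/2)*104 = (4 + (-7/(-5) + 5/2))*104 = (4 + (-7*(-1/5) + 5*(1/2)))*104 = (4 + (7/5 + 5/2))*104 = (4 + 39/10)*104 = (79/10)*104 = 4108/5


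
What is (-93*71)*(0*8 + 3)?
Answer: -19809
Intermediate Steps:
(-93*71)*(0*8 + 3) = -6603*(0 + 3) = -6603*3 = -19809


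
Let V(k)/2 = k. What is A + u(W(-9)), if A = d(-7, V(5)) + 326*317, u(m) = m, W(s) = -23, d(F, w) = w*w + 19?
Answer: 103438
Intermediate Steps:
V(k) = 2*k
d(F, w) = 19 + w² (d(F, w) = w² + 19 = 19 + w²)
A = 103461 (A = (19 + (2*5)²) + 326*317 = (19 + 10²) + 103342 = (19 + 100) + 103342 = 119 + 103342 = 103461)
A + u(W(-9)) = 103461 - 23 = 103438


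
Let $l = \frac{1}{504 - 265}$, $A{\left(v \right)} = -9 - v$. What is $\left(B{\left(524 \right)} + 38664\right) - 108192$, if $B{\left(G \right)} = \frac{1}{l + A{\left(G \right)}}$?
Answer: $- \frac{8856894047}{127386} \approx -69528.0$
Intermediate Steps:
$l = \frac{1}{239} \approx 0.0041841$
$B{\left(G \right)} = \frac{1}{- \frac{2150}{239} - G}$ ($B{\left(G \right)} = \frac{1}{\frac{1}{239} - \left(9 + G\right)} = \frac{1}{- \frac{2150}{239} - G}$)
$\left(B{\left(524 \right)} + 38664\right) - 108192 = \left(- \frac{239}{2150 + 239 \cdot 524} + 38664\right) - 108192 = \left(- \frac{239}{2150 + 125236} + 38664\right) - 108192 = \left(- \frac{239}{127386} + 38664\right) - 108192 = \frac{4925252065}{127386} - 108192 = - \frac{8856894047}{127386}$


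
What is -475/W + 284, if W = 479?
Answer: 135561/479 ≈ 283.01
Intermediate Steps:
-475/W + 284 = -475/479 + 284 = 135561/479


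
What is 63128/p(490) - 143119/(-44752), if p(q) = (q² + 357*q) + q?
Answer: 1946684723/581104720 ≈ 3.3500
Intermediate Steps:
p(q) = q² + 358*q
63128/p(490) - 143119/(-44752) = 63128/((490*(358 + 490))) - 143119/(-44752) = 63128/((490*848)) - 143119*(-1/44752) = 63128/415520 + 143119/44752 = 63128*(1/415520) + 143119/44752 = 7891/51940 + 143119/44752 = 1946684723/581104720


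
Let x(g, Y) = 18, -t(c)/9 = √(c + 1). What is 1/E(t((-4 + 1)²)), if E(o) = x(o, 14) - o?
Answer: -1/27 + √10/54 ≈ 0.021524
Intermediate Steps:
t(c) = -9*√(1 + c) (t(c) = -9*√(c + 1) = -9*√(1 + c))
E(o) = 18 - o
1/E(t((-4 + 1)²)) = 1/(18 - (-9)*√(1 + (-4 + 1)²)) = 1/(18 - (-9)*√(1 + (-3)²)) = 1/(18 - (-9)*√(1 + 9)) = 1/(18 - (-9)*√10) = 1/(18 + 9*√10)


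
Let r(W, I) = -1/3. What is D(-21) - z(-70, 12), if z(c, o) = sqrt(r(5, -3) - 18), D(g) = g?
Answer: -21 - I*sqrt(165)/3 ≈ -21.0 - 4.2817*I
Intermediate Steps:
r(W, I) = -1/3 (r(W, I) = -1*1/3 = -1/3)
z(c, o) = I*sqrt(165)/3 (z(c, o) = sqrt(-1/3 - 18) = sqrt(-55/3) = I*sqrt(165)/3)
D(-21) - z(-70, 12) = -21 - I*sqrt(165)/3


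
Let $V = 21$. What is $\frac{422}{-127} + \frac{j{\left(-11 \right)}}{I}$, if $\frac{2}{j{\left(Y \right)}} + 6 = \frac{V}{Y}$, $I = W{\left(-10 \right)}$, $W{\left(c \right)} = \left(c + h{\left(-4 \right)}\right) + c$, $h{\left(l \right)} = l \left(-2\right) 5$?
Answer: $- \frac{368537}{110490} \approx -3.3355$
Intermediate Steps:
$h{\left(l \right)} = - 10 l$ ($h{\left(l \right)} = - 2 l 5 = - 10 l$)
$W{\left(c \right)} = 40 + 2 c$ ($W{\left(c \right)} = \left(c - -40\right) + c = \left(c + 40\right) + c = \left(40 + c\right) + c = 40 + 2 c$)
$I = 20$ ($I = 40 + 2 \left(-10\right) = 40 - 20 = 20$)
$j{\left(Y \right)} = \frac{2}{-6 + \frac{21}{Y}}$
$\frac{422}{-127} + \frac{j{\left(-11 \right)}}{I} = \frac{422}{-127} + \frac{\left(-2\right) \left(-11\right) \frac{1}{-21 + 6 \left(-11\right)}}{20} = 422 \left(- \frac{1}{127}\right) + \left(-2\right) \left(-11\right) \frac{1}{-21 - 66} \cdot \frac{1}{20} = - \frac{422}{127} + \left(-2\right) \left(-11\right) \frac{1}{-87} \cdot \frac{1}{20} = - \frac{422}{127} + \left(-2\right) \left(-11\right) \left(- \frac{1}{87}\right) \frac{1}{20} = - \frac{422}{127} - \frac{11}{870} = - \frac{368537}{110490}$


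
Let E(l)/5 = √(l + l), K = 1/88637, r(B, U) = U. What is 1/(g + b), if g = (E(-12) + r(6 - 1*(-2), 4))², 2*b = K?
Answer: -177274*I/(14181920*√6 + 103528015*I) ≈ -0.001539 - 0.00051642*I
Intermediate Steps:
K = 1/88637 ≈ 1.1282e-5
b = 1/177274 (b = (½)*(1/88637) = 1/177274 ≈ 5.6410e-6)
E(l) = 5*√2*√l (E(l) = 5*√(l + l) = 5*√(2*l) = 5*(√2*√l) = 5*√2*√l)
g = (4 + 10*I*√6)² (g = (5*√2*√(-12) + 4)² = (5*√2*(2*I*√3) + 4)² = (10*I*√6 + 4)² = (4 + 10*I*√6)² ≈ -584.0 + 195.96*I)
1/(g + b) = 1/((-584 + 80*I*√6) + 1/177274) = 1/(-103528015/177274 + 80*I*√6)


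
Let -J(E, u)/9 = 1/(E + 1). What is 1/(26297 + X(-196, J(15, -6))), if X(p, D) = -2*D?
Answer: 8/210385 ≈ 3.8026e-5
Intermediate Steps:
J(E, u) = -9/(1 + E) (J(E, u) = -9/(E + 1) = -9/(1 + E))
X(p, D) = -2*D
1/(26297 + X(-196, J(15, -6))) = 1/(26297 - (-18)/(1 + 15)) = 1/(26297 - (-18)/16) = 1/(26297 - 2*(-9/16)) = 1/(26297 + 9/8) = 1/(210385/8) = 8/210385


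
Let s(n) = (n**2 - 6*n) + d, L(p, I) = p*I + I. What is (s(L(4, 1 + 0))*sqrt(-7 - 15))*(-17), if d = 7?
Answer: -34*I*sqrt(22) ≈ -159.47*I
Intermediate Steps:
L(p, I) = I + I*p (L(p, I) = I*p + I = I + I*p)
s(n) = 7 + n**2 - 6*n (s(n) = (n**2 - 6*n) + 7 = 7 + n**2 - 6*n)
(s(L(4, 1 + 0))*sqrt(-7 - 15))*(-17) = ((7 + ((1 + 0)*(1 + 4))**2 - 6*(1 + 0)*(1 + 4))*sqrt(-7 - 15))*(-17) = ((7 + (1*5)**2 - 6*5)*sqrt(-22))*(-17) = ((7 + 5**2 - 6*5)*(I*sqrt(22)))*(-17) = ((7 + 25 - 30)*(I*sqrt(22)))*(-17) = (2*(I*sqrt(22)))*(-17) = (2*I*sqrt(22))*(-17) = -34*I*sqrt(22)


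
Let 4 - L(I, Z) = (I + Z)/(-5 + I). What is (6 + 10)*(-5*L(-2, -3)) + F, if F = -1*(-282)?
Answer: 134/7 ≈ 19.143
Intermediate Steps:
L(I, Z) = 4 - (I + Z)/(-5 + I)
F = 282
(6 + 10)*(-5*L(-2, -3)) + F = (6 + 10)*(-5*(-20 - 1*(-3) + 3*(-2))/(-5 - 2)) + 282 = 16*(-5*(-20 + 3 - 6)/(-7)) + 282 = 16*(-(-5)*(-23)/7) + 282 = 16*(-5*23/7) + 282 = 16*(-115/7) + 282 = -1840/7 + 282 = 134/7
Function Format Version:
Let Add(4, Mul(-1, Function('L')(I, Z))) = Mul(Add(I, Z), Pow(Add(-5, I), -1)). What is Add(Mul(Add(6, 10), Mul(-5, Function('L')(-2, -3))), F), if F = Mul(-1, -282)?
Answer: Rational(134, 7) ≈ 19.143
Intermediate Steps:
Function('L')(I, Z) = Add(4, Mul(-1, Pow(Add(-5, I), -1), Add(I, Z))) (Function('L')(I, Z) = Add(4, Mul(-1, Mul(Add(I, Z), Pow(Add(-5, I), -1)))) = Add(4, Mul(-1, Mul(Pow(Add(-5, I), -1), Add(I, Z)))) = Add(4, Mul(-1, Pow(Add(-5, I), -1), Add(I, Z))))
F = 282
Add(Mul(Add(6, 10), Mul(-5, Function('L')(-2, -3))), F) = Add(Mul(Add(6, 10), Mul(-5, Mul(Pow(Add(-5, -2), -1), Add(-20, Mul(-1, -3), Mul(3, -2))))), 282) = Add(Mul(16, Mul(-5, Mul(Pow(-7, -1), Add(-20, 3, -6)))), 282) = Add(Mul(16, Mul(-5, Mul(Rational(-1, 7), -23))), 282) = Add(Mul(16, Mul(-5, Rational(23, 7))), 282) = Add(Mul(16, Rational(-115, 7)), 282) = Add(Rational(-1840, 7), 282) = Rational(134, 7)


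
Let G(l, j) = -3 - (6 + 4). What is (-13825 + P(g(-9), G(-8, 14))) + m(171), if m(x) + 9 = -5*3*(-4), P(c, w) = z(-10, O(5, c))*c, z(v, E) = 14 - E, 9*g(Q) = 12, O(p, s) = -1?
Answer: -13754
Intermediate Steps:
G(l, j) = -13 (G(l, j) = -3 - 1*10 = -3 - 10 = -13)
g(Q) = 4/3 (g(Q) = (⅑)*12 = 4/3)
P(c, w) = 15*c (P(c, w) = (14 - 1*(-1))*c = (14 + 1)*c = 15*c)
m(x) = 51 (m(x) = -9 - 5*3*(-4) = -9 - 15*(-4) = -9 + 60 = 51)
(-13825 + P(g(-9), G(-8, 14))) + m(171) = (-13825 + 15*(4/3)) + 51 = (-13825 + 20) + 51 = -13805 + 51 = -13754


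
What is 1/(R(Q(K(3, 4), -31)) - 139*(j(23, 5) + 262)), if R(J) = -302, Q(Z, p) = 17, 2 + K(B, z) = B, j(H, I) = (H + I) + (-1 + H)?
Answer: -1/43670 ≈ -2.2899e-5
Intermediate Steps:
j(H, I) = -1 + I + 2*H
K(B, z) = -2 + B
1/(R(Q(K(3, 4), -31)) - 139*(j(23, 5) + 262)) = 1/(-302 - 139*((-1 + 5 + 2*23) + 262)) = 1/(-302 - 139*((-1 + 5 + 46) + 262)) = 1/(-302 - 139*(50 + 262)) = 1/(-302 - 139*312) = 1/(-302 - 43368) = 1/(-43670) = -1/43670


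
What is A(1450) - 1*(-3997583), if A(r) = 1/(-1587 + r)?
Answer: 547668870/137 ≈ 3.9976e+6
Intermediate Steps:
A(1450) - 1*(-3997583) = 1/(-1587 + 1450) - 1*(-3997583) = 1/(-137) + 3997583 = -1/137 + 3997583 = 547668870/137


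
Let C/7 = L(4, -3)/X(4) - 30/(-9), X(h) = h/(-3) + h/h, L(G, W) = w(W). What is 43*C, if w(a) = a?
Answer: 11137/3 ≈ 3712.3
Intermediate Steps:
L(G, W) = W
X(h) = 1 - h/3 (X(h) = h*(-1/3) + 1 = -h/3 + 1 = 1 - h/3)
C = 259/3 (C = 7*(-3/(1 - 1/3*4) - 30/(-9)) = 7*(-3/(1 - 4/3) - 30*(-1/9)) = 7*(-3/(-1/3) + 10/3) = 7*(-3*(-3) + 10/3) = 7*(9 + 10/3) = 7*(37/3) = 259/3 ≈ 86.333)
43*C = 43*(259/3) = 11137/3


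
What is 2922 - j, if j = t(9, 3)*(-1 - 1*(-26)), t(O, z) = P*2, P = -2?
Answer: 3022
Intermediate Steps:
t(O, z) = -4 (t(O, z) = -2*2 = -4)
j = -100 (j = -4*(-1 - 1*(-26)) = -4*(-1 + 26) = -4*25 = -100)
2922 - j = 2922 - 1*(-100) = 2922 + 100 = 3022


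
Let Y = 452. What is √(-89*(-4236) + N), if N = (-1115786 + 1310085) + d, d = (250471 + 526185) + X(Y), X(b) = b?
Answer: √1348411 ≈ 1161.2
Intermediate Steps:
d = 777108 (d = (250471 + 526185) + 452 = 776656 + 452 = 777108)
N = 971407 (N = (-1115786 + 1310085) + 777108 = 194299 + 777108 = 971407)
√(-89*(-4236) + N) = √(-89*(-4236) + 971407) = √(377004 + 971407) = √1348411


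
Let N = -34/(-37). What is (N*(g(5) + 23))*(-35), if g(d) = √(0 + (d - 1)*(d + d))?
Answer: -27370/37 - 2380*√10/37 ≈ -943.14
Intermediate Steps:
N = 34/37 (N = -34*(-1/37) = 34/37 ≈ 0.91892)
g(d) = √2*√(d*(-1 + d)) (g(d) = √(0 + (-1 + d)*(2*d)) = √(0 + 2*d*(-1 + d)) = √(2*d*(-1 + d)) = √2*√(d*(-1 + d)))
(N*(g(5) + 23))*(-35) = (34*(√2*√(5*(-1 + 5)) + 23)/37)*(-35) = (34*(√2*√(5*4) + 23)/37)*(-35) = (34*(√2*√20 + 23)/37)*(-35) = (34*(√2*(2*√5) + 23)/37)*(-35) = (34*(2*√10 + 23)/37)*(-35) = (34*(23 + 2*√10)/37)*(-35) = (782/37 + 68*√10/37)*(-35) = -27370/37 - 2380*√10/37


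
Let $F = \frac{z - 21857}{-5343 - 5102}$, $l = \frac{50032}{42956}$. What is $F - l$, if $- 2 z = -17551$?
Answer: $\frac{19672337}{224337710} \approx 0.087691$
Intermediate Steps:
$z = \frac{17551}{2}$ ($z = \left(- \frac{1}{2}\right) \left(-17551\right) = \frac{17551}{2} \approx 8775.5$)
$l = \frac{12508}{10739}$ ($l = 50032 \cdot \frac{1}{42956} = \frac{12508}{10739} \approx 1.1647$)
$F = \frac{26163}{20890}$ ($F = \frac{\frac{17551}{2} - 21857}{-5343 - 5102} = - \frac{26163}{2 \left(-10445\right)} = \left(- \frac{26163}{2}\right) \left(- \frac{1}{10445}\right) = \frac{26163}{20890} \approx 1.2524$)
$F - l = \frac{26163}{20890} - \frac{12508}{10739} = \frac{19672337}{224337710}$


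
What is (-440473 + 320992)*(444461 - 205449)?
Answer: -28557392772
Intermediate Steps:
(-440473 + 320992)*(444461 - 205449) = -119481*239012 = -28557392772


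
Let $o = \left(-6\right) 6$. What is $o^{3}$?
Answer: $-46656$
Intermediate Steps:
$o = -36$
$o^{3} = \left(-36\right)^{3} = -46656$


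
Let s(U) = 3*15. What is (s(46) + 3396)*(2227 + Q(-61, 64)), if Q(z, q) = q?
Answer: 7883331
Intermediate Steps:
s(U) = 45
(s(46) + 3396)*(2227 + Q(-61, 64)) = (45 + 3396)*(2227 + 64) = 3441*2291 = 7883331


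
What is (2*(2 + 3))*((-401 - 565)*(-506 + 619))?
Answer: -1091580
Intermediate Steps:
(2*(2 + 3))*((-401 - 565)*(-506 + 619)) = (2*5)*(-966*113) = 10*(-109158) = -1091580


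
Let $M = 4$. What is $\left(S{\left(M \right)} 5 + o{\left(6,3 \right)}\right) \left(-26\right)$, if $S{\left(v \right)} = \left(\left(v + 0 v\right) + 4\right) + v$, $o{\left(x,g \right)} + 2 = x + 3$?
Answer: $-1742$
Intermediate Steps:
$o{\left(x,g \right)} = 1 + x$ ($o{\left(x,g \right)} = -2 + \left(x + 3\right) = -2 + \left(3 + x\right) = 1 + x$)
$S{\left(v \right)} = 4 + 2 v$ ($S{\left(v \right)} = \left(\left(v + 0\right) + 4\right) + v = \left(v + 4\right) + v = \left(4 + v\right) + v = 4 + 2 v$)
$\left(S{\left(M \right)} 5 + o{\left(6,3 \right)}\right) \left(-26\right) = \left(\left(4 + 2 \cdot 4\right) 5 + \left(1 + 6\right)\right) \left(-26\right) = \left(\left(4 + 8\right) 5 + 7\right) \left(-26\right) = \left(12 \cdot 5 + 7\right) \left(-26\right) = \left(60 + 7\right) \left(-26\right) = 67 \left(-26\right) = -1742$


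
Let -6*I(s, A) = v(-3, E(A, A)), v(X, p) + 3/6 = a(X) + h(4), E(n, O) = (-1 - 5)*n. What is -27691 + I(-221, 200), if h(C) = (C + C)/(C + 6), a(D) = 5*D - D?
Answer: -553781/20 ≈ -27689.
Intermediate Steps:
a(D) = 4*D
E(n, O) = -6*n
h(C) = 2*C/(6 + C) (h(C) = (2*C)/(6 + C) = 2*C/(6 + C))
v(X, p) = 3/10 + 4*X (v(X, p) = -1/2 + (4*X + 2*4/(6 + 4)) = -1/2 + (4*X + 2*4/10) = -1/2 + (4*X + 2*4*(1/10)) = -1/2 + (4*X + 4/5) = -1/2 + (4/5 + 4*X) = 3/10 + 4*X)
I(s, A) = 39/20 (I(s, A) = -(3/10 + 4*(-3))/6 = -(3/10 - 12)/6 = -1/6*(-117/10) = 39/20)
-27691 + I(-221, 200) = -27691 + 39/20 = -553781/20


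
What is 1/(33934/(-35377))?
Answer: -35377/33934 ≈ -1.0425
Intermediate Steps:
1/(33934/(-35377)) = 1/(33934*(-1/35377)) = 1/(-33934/35377) = -35377/33934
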